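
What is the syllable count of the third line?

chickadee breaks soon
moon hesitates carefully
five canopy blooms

5

The third line: "five canopy blooms": 1+3+1 = 5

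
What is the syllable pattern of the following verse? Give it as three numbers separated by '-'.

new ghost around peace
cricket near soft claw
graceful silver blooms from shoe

Line 1: new (1), ghost (1), around (2), peace (1) → 5
Line 2: cricket (2), near (1), soft (1), claw (1) → 5
Line 3: graceful (2), silver (2), blooms (1), from (1), shoe (1) → 7

5-5-7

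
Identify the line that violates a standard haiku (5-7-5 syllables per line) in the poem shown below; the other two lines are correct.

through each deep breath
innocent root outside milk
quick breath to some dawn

The first line

Line 1: through(1) + each(1) + deep(1) + breath(1) = 4 (expected 5)
Line 2: innocent(3) + root(1) + outside(2) + milk(1) = 7 ✓
Line 3: quick(1) + breath(1) + to(1) + some(1) + dawn(1) = 5 ✓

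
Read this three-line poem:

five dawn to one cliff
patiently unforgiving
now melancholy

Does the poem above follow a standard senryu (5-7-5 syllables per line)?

Yes

Line 1: five (1), dawn (1), to (1), one (1), cliff (1) → 5 ✓
Line 2: patiently (3), unforgiving (4) → 7 ✓
Line 3: now (1), melancholy (4) → 5 ✓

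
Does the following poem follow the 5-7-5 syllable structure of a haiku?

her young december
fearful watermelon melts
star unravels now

Yes

Line 1: "her young december": 1+1+3 = 5 ✓
Line 2: "fearful watermelon melts": 2+4+1 = 7 ✓
Line 3: "star unravels now": 1+3+1 = 5 ✓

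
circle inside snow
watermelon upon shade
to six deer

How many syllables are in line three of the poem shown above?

3

Line three: "to six deer": 1+1+1 = 3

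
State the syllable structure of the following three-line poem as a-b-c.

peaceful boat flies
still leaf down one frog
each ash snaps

4-5-3

Line 1: peaceful (2), boat (1), flies (1) → 4
Line 2: still (1), leaf (1), down (1), one (1), frog (1) → 5
Line 3: each (1), ash (1), snaps (1) → 3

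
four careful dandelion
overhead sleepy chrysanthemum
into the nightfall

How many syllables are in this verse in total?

Line 1: four (1), careful (2), dandelion (4) → 7
Line 2: overhead (3), sleepy (2), chrysanthemum (4) → 9
Line 3: into (2), the (1), nightfall (2) → 5
Total: 7 + 9 + 5 = 21

21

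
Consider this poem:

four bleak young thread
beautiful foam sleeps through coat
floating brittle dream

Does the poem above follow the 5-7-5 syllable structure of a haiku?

No

Line 1: four (1), bleak (1), young (1), thread (1) → 4 (expected 5)
Line 2: beautiful (3), foam (1), sleeps (1), through (1), coat (1) → 7 ✓
Line 3: floating (2), brittle (2), dream (1) → 5 ✓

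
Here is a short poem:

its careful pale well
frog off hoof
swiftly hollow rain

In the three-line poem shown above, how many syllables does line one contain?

5

Line one: "its careful pale well": 1+2+1+1 = 5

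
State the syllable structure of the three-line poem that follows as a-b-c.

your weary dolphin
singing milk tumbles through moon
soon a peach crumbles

Line 1: your (1), weary (2), dolphin (2) → 5
Line 2: singing (2), milk (1), tumbles (2), through (1), moon (1) → 7
Line 3: soon (1), a (1), peach (1), crumbles (2) → 5

5-7-5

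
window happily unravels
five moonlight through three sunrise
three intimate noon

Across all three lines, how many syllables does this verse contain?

20

Line 1: "window happily unravels": 2+3+3 = 8
Line 2: "five moonlight through three sunrise": 1+2+1+1+2 = 7
Line 3: "three intimate noon": 1+3+1 = 5
Total: 8 + 7 + 5 = 20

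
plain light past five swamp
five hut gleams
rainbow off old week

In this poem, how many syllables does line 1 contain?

Line 1: plain(1) + light(1) + past(1) + five(1) + swamp(1) = 5

5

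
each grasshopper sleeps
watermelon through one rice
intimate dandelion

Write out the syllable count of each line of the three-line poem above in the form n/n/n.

5/7/7

Line 1: each (1), grasshopper (3), sleeps (1) → 5
Line 2: watermelon (4), through (1), one (1), rice (1) → 7
Line 3: intimate (3), dandelion (4) → 7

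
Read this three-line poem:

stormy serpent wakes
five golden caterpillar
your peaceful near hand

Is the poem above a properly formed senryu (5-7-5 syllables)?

Yes

Line 1: "stormy serpent wakes": 2+2+1 = 5 ✓
Line 2: "five golden caterpillar": 1+2+4 = 7 ✓
Line 3: "your peaceful near hand": 1+2+1+1 = 5 ✓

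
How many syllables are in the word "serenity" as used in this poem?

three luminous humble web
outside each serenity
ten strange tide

4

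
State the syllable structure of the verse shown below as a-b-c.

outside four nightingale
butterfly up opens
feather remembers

Line 1: "outside four nightingale": 2+1+3 = 6
Line 2: "butterfly up opens": 3+1+2 = 6
Line 3: "feather remembers": 2+3 = 5

6-6-5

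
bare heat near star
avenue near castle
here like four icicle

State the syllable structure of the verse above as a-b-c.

Line 1: bare (1), heat (1), near (1), star (1) → 4
Line 2: avenue (3), near (1), castle (2) → 6
Line 3: here (1), like (1), four (1), icicle (3) → 6

4-6-6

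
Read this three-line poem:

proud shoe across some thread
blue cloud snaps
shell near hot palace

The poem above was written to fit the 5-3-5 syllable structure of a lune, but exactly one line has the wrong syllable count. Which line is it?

Line 1: "proud shoe across some thread": 1+1+2+1+1 = 6 (expected 5)
Line 2: "blue cloud snaps": 1+1+1 = 3 ✓
Line 3: "shell near hot palace": 1+1+1+2 = 5 ✓

Line 1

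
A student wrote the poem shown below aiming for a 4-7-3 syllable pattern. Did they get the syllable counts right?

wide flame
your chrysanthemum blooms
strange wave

No

Line 1: wide(1) + flame(1) = 2 (expected 4)
Line 2: your(1) + chrysanthemum(4) + blooms(1) = 6 (expected 7)
Line 3: strange(1) + wave(1) = 2 (expected 3)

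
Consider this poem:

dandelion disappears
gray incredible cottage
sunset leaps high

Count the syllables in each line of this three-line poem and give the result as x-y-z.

Line 1: dandelion (4), disappears (3) → 7
Line 2: gray (1), incredible (4), cottage (2) → 7
Line 3: sunset (2), leaps (1), high (1) → 4

7-7-4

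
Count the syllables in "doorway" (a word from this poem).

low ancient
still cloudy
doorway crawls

2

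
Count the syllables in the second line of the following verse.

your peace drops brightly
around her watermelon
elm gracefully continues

7

The second line: "around her watermelon": 2+1+4 = 7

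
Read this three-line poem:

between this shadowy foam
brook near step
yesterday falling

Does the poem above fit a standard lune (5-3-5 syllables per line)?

Line 1: between (2), this (1), shadowy (3), foam (1) → 7 (expected 5)
Line 2: brook (1), near (1), step (1) → 3 ✓
Line 3: yesterday (3), falling (2) → 5 ✓

No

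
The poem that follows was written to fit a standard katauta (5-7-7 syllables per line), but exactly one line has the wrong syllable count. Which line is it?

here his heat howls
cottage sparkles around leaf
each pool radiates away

Line 1

Line 1: "here his heat howls": 1+1+1+1 = 4 (expected 5)
Line 2: "cottage sparkles around leaf": 2+2+2+1 = 7 ✓
Line 3: "each pool radiates away": 1+1+3+2 = 7 ✓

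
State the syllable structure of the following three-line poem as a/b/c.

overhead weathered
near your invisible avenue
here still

5/9/2

Line 1: "overhead weathered": 3+2 = 5
Line 2: "near your invisible avenue": 1+1+4+3 = 9
Line 3: "here still": 1+1 = 2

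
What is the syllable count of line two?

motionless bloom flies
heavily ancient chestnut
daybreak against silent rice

7

Line two: heavily(3) + ancient(2) + chestnut(2) = 7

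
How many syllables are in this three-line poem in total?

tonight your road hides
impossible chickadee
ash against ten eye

Line 1: "tonight your road hides": 2+1+1+1 = 5
Line 2: "impossible chickadee": 4+3 = 7
Line 3: "ash against ten eye": 1+2+1+1 = 5
Total: 5 + 7 + 5 = 17

17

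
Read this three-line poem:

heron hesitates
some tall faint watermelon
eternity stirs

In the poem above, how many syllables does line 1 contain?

Line 1: "heron hesitates": 2+3 = 5

5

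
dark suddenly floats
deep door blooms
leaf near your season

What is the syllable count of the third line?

5

The third line: leaf(1) + near(1) + your(1) + season(2) = 5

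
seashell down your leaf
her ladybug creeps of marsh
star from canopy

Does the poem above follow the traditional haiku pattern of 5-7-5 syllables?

Yes

Line 1: "seashell down your leaf": 2+1+1+1 = 5 ✓
Line 2: "her ladybug creeps of marsh": 1+3+1+1+1 = 7 ✓
Line 3: "star from canopy": 1+1+3 = 5 ✓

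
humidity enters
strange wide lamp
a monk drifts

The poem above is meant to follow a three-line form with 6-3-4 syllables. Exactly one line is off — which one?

Line 1: "humidity enters": 4+2 = 6 ✓
Line 2: "strange wide lamp": 1+1+1 = 3 ✓
Line 3: "a monk drifts": 1+1+1 = 3 (expected 4)

The third line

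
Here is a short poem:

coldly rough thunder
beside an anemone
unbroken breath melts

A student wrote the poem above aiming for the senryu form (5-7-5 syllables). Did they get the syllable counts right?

Yes

Line 1: coldly(2) + rough(1) + thunder(2) = 5 ✓
Line 2: beside(2) + an(1) + anemone(4) = 7 ✓
Line 3: unbroken(3) + breath(1) + melts(1) = 5 ✓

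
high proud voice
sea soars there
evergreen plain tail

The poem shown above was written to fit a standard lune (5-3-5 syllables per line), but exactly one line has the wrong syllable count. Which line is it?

Line 1: "high proud voice": 1+1+1 = 3 (expected 5)
Line 2: "sea soars there": 1+1+1 = 3 ✓
Line 3: "evergreen plain tail": 3+1+1 = 5 ✓

The first line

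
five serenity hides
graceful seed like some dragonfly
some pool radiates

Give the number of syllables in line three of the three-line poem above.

5

Line three: some (1), pool (1), radiates (3) → 5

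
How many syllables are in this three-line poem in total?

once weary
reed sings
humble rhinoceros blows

12

Line 1: "once weary": 1+2 = 3
Line 2: "reed sings": 1+1 = 2
Line 3: "humble rhinoceros blows": 2+4+1 = 7
Total: 3 + 2 + 7 = 12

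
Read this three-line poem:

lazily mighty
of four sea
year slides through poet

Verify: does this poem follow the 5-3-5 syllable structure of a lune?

Yes

Line 1: lazily (3), mighty (2) → 5 ✓
Line 2: of (1), four (1), sea (1) → 3 ✓
Line 3: year (1), slides (1), through (1), poet (2) → 5 ✓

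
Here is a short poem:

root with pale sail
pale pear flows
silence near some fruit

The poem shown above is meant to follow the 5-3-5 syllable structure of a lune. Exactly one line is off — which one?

Line 1

Line 1: root(1) + with(1) + pale(1) + sail(1) = 4 (expected 5)
Line 2: pale(1) + pear(1) + flows(1) = 3 ✓
Line 3: silence(2) + near(1) + some(1) + fruit(1) = 5 ✓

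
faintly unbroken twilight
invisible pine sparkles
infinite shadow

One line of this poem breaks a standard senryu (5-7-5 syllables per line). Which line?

The first line

Line 1: faintly (2), unbroken (3), twilight (2) → 7 (expected 5)
Line 2: invisible (4), pine (1), sparkles (2) → 7 ✓
Line 3: infinite (3), shadow (2) → 5 ✓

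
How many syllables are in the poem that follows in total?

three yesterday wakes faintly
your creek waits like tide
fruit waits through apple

17

Line 1: "three yesterday wakes faintly": 1+3+1+2 = 7
Line 2: "your creek waits like tide": 1+1+1+1+1 = 5
Line 3: "fruit waits through apple": 1+1+1+2 = 5
Total: 7 + 5 + 5 = 17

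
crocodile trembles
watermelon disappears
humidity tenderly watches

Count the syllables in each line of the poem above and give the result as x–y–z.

Line 1: "crocodile trembles": 3+2 = 5
Line 2: "watermelon disappears": 4+3 = 7
Line 3: "humidity tenderly watches": 4+3+2 = 9

5–7–9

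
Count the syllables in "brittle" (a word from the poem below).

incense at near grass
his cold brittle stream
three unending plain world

2

"brittle" has 2 syllables.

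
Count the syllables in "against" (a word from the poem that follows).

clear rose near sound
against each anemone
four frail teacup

2

"against" has 2 syllables.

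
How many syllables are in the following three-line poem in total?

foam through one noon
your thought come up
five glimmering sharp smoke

14

Line 1: "foam through one noon": 1+1+1+1 = 4
Line 2: "your thought come up": 1+1+1+1 = 4
Line 3: "five glimmering sharp smoke": 1+3+1+1 = 6
Total: 4 + 4 + 6 = 14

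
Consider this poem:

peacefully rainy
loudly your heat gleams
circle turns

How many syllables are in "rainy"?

2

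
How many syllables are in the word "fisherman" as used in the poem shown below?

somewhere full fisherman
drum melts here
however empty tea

3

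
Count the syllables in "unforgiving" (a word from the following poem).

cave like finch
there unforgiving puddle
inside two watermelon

4

"unforgiving" has 4 syllables.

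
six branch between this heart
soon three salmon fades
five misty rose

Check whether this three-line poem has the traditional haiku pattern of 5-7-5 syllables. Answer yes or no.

Line 1: "six branch between this heart": 1+1+2+1+1 = 6 (expected 5)
Line 2: "soon three salmon fades": 1+1+2+1 = 5 (expected 7)
Line 3: "five misty rose": 1+2+1 = 4 (expected 5)

No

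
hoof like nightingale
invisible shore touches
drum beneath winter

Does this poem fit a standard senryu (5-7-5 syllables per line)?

Yes

Line 1: hoof(1) + like(1) + nightingale(3) = 5 ✓
Line 2: invisible(4) + shore(1) + touches(2) = 7 ✓
Line 3: drum(1) + beneath(2) + winter(2) = 5 ✓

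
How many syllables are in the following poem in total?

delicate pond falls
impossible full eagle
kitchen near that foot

17

Line 1: delicate (3), pond (1), falls (1) → 5
Line 2: impossible (4), full (1), eagle (2) → 7
Line 3: kitchen (2), near (1), that (1), foot (1) → 5
Total: 5 + 7 + 5 = 17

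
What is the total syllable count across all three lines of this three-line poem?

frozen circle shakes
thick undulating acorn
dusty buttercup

17

Line 1: "frozen circle shakes": 2+2+1 = 5
Line 2: "thick undulating acorn": 1+4+2 = 7
Line 3: "dusty buttercup": 2+3 = 5
Total: 5 + 7 + 5 = 17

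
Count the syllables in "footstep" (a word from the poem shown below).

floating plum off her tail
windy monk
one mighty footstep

2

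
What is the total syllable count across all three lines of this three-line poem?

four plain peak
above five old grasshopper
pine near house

Line 1: four (1), plain (1), peak (1) → 3
Line 2: above (2), five (1), old (1), grasshopper (3) → 7
Line 3: pine (1), near (1), house (1) → 3
Total: 3 + 7 + 3 = 13

13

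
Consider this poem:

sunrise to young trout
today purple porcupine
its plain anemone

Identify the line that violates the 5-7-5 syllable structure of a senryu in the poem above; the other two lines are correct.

Line 3

Line 1: "sunrise to young trout": 2+1+1+1 = 5 ✓
Line 2: "today purple porcupine": 2+2+3 = 7 ✓
Line 3: "its plain anemone": 1+1+4 = 6 (expected 5)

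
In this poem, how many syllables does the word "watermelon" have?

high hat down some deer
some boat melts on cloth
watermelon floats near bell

4

"watermelon" has 4 syllables.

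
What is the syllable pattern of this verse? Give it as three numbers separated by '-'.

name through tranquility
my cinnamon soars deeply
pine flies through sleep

Line 1: "name through tranquility": 1+1+4 = 6
Line 2: "my cinnamon soars deeply": 1+3+1+2 = 7
Line 3: "pine flies through sleep": 1+1+1+1 = 4

6-7-4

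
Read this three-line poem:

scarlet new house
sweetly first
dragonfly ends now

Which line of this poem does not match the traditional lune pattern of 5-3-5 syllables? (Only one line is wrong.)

Line 1: scarlet (2), new (1), house (1) → 4 (expected 5)
Line 2: sweetly (2), first (1) → 3 ✓
Line 3: dragonfly (3), ends (1), now (1) → 5 ✓

The first line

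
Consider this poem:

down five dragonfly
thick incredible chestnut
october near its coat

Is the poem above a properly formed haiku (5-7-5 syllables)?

No

Line 1: "down five dragonfly": 1+1+3 = 5 ✓
Line 2: "thick incredible chestnut": 1+4+2 = 7 ✓
Line 3: "october near its coat": 3+1+1+1 = 6 (expected 5)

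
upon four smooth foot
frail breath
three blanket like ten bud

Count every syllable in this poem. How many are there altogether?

Line 1: upon(2) + four(1) + smooth(1) + foot(1) = 5
Line 2: frail(1) + breath(1) = 2
Line 3: three(1) + blanket(2) + like(1) + ten(1) + bud(1) = 6
Total: 5 + 2 + 6 = 13

13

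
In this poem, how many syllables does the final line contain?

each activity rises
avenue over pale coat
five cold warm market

The final line: five(1) + cold(1) + warm(1) + market(2) = 5

5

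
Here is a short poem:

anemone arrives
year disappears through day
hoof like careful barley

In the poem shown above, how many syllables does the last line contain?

6

The last line: "hoof like careful barley": 1+1+2+2 = 6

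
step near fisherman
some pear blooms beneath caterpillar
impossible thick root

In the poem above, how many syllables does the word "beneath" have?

"beneath" has 2 syllables.

2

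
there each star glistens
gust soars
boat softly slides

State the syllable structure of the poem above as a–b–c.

Line 1: there(1) + each(1) + star(1) + glistens(2) = 5
Line 2: gust(1) + soars(1) = 2
Line 3: boat(1) + softly(2) + slides(1) = 4

5–2–4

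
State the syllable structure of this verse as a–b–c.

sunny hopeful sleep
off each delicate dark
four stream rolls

5–6–3

Line 1: sunny (2), hopeful (2), sleep (1) → 5
Line 2: off (1), each (1), delicate (3), dark (1) → 6
Line 3: four (1), stream (1), rolls (1) → 3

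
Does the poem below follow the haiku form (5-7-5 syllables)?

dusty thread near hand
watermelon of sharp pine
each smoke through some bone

Line 1: "dusty thread near hand": 2+1+1+1 = 5 ✓
Line 2: "watermelon of sharp pine": 4+1+1+1 = 7 ✓
Line 3: "each smoke through some bone": 1+1+1+1+1 = 5 ✓

Yes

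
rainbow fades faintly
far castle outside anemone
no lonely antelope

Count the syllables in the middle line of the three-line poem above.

The middle line: far (1), castle (2), outside (2), anemone (4) → 9

9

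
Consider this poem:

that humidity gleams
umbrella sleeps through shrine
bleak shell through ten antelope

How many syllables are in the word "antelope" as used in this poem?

3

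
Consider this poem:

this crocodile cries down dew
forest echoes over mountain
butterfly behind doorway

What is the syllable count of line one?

7

Line one: this (1), crocodile (3), cries (1), down (1), dew (1) → 7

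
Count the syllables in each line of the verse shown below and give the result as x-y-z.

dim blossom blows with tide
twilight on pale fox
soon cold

6-5-2

Line 1: "dim blossom blows with tide": 1+2+1+1+1 = 6
Line 2: "twilight on pale fox": 2+1+1+1 = 5
Line 3: "soon cold": 1+1 = 2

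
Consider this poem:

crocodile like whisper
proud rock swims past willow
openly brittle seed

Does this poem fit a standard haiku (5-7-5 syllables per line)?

No

Line 1: crocodile(3) + like(1) + whisper(2) = 6 (expected 5)
Line 2: proud(1) + rock(1) + swims(1) + past(1) + willow(2) = 6 (expected 7)
Line 3: openly(3) + brittle(2) + seed(1) = 6 (expected 5)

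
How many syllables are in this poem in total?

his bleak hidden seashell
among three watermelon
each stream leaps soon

Line 1: "his bleak hidden seashell": 1+1+2+2 = 6
Line 2: "among three watermelon": 2+1+4 = 7
Line 3: "each stream leaps soon": 1+1+1+1 = 4
Total: 6 + 7 + 4 = 17

17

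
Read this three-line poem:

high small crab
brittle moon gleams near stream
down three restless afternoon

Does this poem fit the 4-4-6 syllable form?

No

Line 1: high(1) + small(1) + crab(1) = 3 (expected 4)
Line 2: brittle(2) + moon(1) + gleams(1) + near(1) + stream(1) = 6 (expected 4)
Line 3: down(1) + three(1) + restless(2) + afternoon(3) = 7 (expected 6)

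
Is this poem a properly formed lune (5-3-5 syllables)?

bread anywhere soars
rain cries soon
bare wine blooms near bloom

Yes

Line 1: "bread anywhere soars": 1+3+1 = 5 ✓
Line 2: "rain cries soon": 1+1+1 = 3 ✓
Line 3: "bare wine blooms near bloom": 1+1+1+1+1 = 5 ✓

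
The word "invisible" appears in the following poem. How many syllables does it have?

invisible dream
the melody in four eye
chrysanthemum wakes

4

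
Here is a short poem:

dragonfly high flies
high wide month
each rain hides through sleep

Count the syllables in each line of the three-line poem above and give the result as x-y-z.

5-3-5

Line 1: "dragonfly high flies": 3+1+1 = 5
Line 2: "high wide month": 1+1+1 = 3
Line 3: "each rain hides through sleep": 1+1+1+1+1 = 5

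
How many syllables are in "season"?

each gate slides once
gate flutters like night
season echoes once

2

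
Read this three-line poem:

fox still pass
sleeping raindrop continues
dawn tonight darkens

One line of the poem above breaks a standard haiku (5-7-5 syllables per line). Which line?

The first line

Line 1: fox(1) + still(1) + pass(1) = 3 (expected 5)
Line 2: sleeping(2) + raindrop(2) + continues(3) = 7 ✓
Line 3: dawn(1) + tonight(2) + darkens(2) = 5 ✓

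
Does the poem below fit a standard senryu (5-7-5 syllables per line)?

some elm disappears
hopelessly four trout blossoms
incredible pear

Yes

Line 1: some (1), elm (1), disappears (3) → 5 ✓
Line 2: hopelessly (3), four (1), trout (1), blossoms (2) → 7 ✓
Line 3: incredible (4), pear (1) → 5 ✓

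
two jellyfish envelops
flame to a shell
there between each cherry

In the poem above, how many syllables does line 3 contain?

6

Line 3: there (1), between (2), each (1), cherry (2) → 6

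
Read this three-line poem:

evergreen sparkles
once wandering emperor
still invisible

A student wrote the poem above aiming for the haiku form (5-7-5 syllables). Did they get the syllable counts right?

Yes

Line 1: "evergreen sparkles": 3+2 = 5 ✓
Line 2: "once wandering emperor": 1+3+3 = 7 ✓
Line 3: "still invisible": 1+4 = 5 ✓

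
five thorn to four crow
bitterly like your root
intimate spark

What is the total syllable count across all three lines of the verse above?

15

Line 1: five (1), thorn (1), to (1), four (1), crow (1) → 5
Line 2: bitterly (3), like (1), your (1), root (1) → 6
Line 3: intimate (3), spark (1) → 4
Total: 5 + 6 + 4 = 15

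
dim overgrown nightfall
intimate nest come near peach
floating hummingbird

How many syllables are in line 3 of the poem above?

5

Line 3: "floating hummingbird": 2+3 = 5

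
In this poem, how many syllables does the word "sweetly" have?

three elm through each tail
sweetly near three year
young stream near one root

2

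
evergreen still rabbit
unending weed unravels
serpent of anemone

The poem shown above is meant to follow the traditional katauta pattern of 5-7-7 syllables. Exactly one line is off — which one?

Line 1: evergreen (3), still (1), rabbit (2) → 6 (expected 5)
Line 2: unending (3), weed (1), unravels (3) → 7 ✓
Line 3: serpent (2), of (1), anemone (4) → 7 ✓

Line 1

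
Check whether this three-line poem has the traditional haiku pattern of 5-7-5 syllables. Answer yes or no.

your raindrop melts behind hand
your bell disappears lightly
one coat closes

Line 1: your(1) + raindrop(2) + melts(1) + behind(2) + hand(1) = 7 (expected 5)
Line 2: your(1) + bell(1) + disappears(3) + lightly(2) = 7 ✓
Line 3: one(1) + coat(1) + closes(2) = 4 (expected 5)

No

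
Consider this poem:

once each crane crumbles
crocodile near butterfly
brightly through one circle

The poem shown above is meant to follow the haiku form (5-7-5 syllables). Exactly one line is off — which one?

Line 1: once (1), each (1), crane (1), crumbles (2) → 5 ✓
Line 2: crocodile (3), near (1), butterfly (3) → 7 ✓
Line 3: brightly (2), through (1), one (1), circle (2) → 6 (expected 5)

Line 3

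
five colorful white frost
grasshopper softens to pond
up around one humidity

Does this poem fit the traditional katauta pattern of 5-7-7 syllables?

Line 1: "five colorful white frost": 1+3+1+1 = 6 (expected 5)
Line 2: "grasshopper softens to pond": 3+2+1+1 = 7 ✓
Line 3: "up around one humidity": 1+2+1+4 = 8 (expected 7)

No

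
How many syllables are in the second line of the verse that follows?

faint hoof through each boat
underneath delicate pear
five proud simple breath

7

The second line: underneath(3) + delicate(3) + pear(1) = 7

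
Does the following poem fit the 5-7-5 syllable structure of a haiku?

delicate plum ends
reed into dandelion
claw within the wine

Yes

Line 1: delicate (3), plum (1), ends (1) → 5 ✓
Line 2: reed (1), into (2), dandelion (4) → 7 ✓
Line 3: claw (1), within (2), the (1), wine (1) → 5 ✓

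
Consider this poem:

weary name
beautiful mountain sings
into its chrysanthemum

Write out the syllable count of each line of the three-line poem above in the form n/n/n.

3/6/7

Line 1: weary (2), name (1) → 3
Line 2: beautiful (3), mountain (2), sings (1) → 6
Line 3: into (2), its (1), chrysanthemum (4) → 7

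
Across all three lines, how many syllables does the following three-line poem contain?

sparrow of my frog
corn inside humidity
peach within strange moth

17

Line 1: "sparrow of my frog": 2+1+1+1 = 5
Line 2: "corn inside humidity": 1+2+4 = 7
Line 3: "peach within strange moth": 1+2+1+1 = 5
Total: 5 + 7 + 5 = 17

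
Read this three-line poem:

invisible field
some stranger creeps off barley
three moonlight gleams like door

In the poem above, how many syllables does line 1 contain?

Line 1: invisible (4), field (1) → 5

5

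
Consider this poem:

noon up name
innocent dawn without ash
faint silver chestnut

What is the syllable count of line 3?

Line 3: faint(1) + silver(2) + chestnut(2) = 5

5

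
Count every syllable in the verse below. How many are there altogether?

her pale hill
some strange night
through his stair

Line 1: her(1) + pale(1) + hill(1) = 3
Line 2: some(1) + strange(1) + night(1) = 3
Line 3: through(1) + his(1) + stair(1) = 3
Total: 3 + 3 + 3 = 9

9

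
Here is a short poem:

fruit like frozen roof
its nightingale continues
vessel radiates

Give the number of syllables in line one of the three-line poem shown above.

5

Line one: "fruit like frozen roof": 1+1+2+1 = 5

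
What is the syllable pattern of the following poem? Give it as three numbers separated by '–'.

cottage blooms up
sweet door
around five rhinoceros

Line 1: cottage (2), blooms (1), up (1) → 4
Line 2: sweet (1), door (1) → 2
Line 3: around (2), five (1), rhinoceros (4) → 7

4–2–7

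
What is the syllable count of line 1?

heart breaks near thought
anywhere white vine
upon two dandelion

4

Line 1: heart(1) + breaks(1) + near(1) + thought(1) = 4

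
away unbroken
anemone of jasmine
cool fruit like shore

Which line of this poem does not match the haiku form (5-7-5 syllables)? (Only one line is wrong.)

Line 1: "away unbroken": 2+3 = 5 ✓
Line 2: "anemone of jasmine": 4+1+2 = 7 ✓
Line 3: "cool fruit like shore": 1+1+1+1 = 4 (expected 5)

The third line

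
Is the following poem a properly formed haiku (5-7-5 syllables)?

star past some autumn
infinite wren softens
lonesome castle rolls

Line 1: "star past some autumn": 1+1+1+2 = 5 ✓
Line 2: "infinite wren softens": 3+1+2 = 6 (expected 7)
Line 3: "lonesome castle rolls": 2+2+1 = 5 ✓

No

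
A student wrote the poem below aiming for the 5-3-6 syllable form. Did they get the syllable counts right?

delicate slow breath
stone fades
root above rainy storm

Line 1: delicate(3) + slow(1) + breath(1) = 5 ✓
Line 2: stone(1) + fades(1) = 2 (expected 3)
Line 3: root(1) + above(2) + rainy(2) + storm(1) = 6 ✓

No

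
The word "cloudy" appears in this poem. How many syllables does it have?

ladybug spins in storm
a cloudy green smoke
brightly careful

"cloudy" has 2 syllables.

2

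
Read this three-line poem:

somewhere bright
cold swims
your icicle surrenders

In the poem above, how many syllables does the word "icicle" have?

3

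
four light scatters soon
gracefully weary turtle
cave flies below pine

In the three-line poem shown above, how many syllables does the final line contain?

5

The final line: "cave flies below pine": 1+1+2+1 = 5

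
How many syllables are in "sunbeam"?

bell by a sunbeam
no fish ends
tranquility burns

2

"sunbeam" has 2 syllables.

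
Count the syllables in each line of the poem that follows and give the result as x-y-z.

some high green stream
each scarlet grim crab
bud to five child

Line 1: some (1), high (1), green (1), stream (1) → 4
Line 2: each (1), scarlet (2), grim (1), crab (1) → 5
Line 3: bud (1), to (1), five (1), child (1) → 4

4-5-4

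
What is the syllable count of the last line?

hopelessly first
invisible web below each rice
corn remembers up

The last line: "corn remembers up": 1+3+1 = 5

5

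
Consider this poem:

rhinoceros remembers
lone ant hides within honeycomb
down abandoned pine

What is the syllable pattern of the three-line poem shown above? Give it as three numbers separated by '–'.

Line 1: rhinoceros(4) + remembers(3) = 7
Line 2: lone(1) + ant(1) + hides(1) + within(2) + honeycomb(3) = 8
Line 3: down(1) + abandoned(3) + pine(1) = 5

7–8–5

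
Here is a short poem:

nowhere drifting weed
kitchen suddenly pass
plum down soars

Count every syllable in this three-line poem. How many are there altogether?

14

Line 1: nowhere(2) + drifting(2) + weed(1) = 5
Line 2: kitchen(2) + suddenly(3) + pass(1) = 6
Line 3: plum(1) + down(1) + soars(1) = 3
Total: 5 + 6 + 3 = 14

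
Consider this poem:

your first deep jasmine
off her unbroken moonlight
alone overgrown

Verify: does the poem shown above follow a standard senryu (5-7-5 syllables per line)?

Yes

Line 1: your(1) + first(1) + deep(1) + jasmine(2) = 5 ✓
Line 2: off(1) + her(1) + unbroken(3) + moonlight(2) = 7 ✓
Line 3: alone(2) + overgrown(3) = 5 ✓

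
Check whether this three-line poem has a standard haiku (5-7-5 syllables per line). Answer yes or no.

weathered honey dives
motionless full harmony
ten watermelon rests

Line 1: "weathered honey dives": 2+2+1 = 5 ✓
Line 2: "motionless full harmony": 3+1+3 = 7 ✓
Line 3: "ten watermelon rests": 1+4+1 = 6 (expected 5)

No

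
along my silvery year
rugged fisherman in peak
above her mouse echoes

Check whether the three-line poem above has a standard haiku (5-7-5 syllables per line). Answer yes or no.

Line 1: along (2), my (1), silvery (3), year (1) → 7 (expected 5)
Line 2: rugged (2), fisherman (3), in (1), peak (1) → 7 ✓
Line 3: above (2), her (1), mouse (1), echoes (2) → 6 (expected 5)

No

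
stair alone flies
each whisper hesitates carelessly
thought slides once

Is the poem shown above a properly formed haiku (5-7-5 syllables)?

No

Line 1: stair(1) + alone(2) + flies(1) = 4 (expected 5)
Line 2: each(1) + whisper(2) + hesitates(3) + carelessly(3) = 9 (expected 7)
Line 3: thought(1) + slides(1) + once(1) = 3 (expected 5)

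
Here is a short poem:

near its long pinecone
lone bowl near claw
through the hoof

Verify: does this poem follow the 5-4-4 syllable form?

No

Line 1: "near its long pinecone": 1+1+1+2 = 5 ✓
Line 2: "lone bowl near claw": 1+1+1+1 = 4 ✓
Line 3: "through the hoof": 1+1+1 = 3 (expected 4)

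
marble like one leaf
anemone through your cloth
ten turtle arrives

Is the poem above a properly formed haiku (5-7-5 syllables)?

Yes

Line 1: "marble like one leaf": 2+1+1+1 = 5 ✓
Line 2: "anemone through your cloth": 4+1+1+1 = 7 ✓
Line 3: "ten turtle arrives": 1+2+2 = 5 ✓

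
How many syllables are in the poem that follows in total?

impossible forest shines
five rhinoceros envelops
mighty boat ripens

Line 1: impossible (4), forest (2), shines (1) → 7
Line 2: five (1), rhinoceros (4), envelops (3) → 8
Line 3: mighty (2), boat (1), ripens (2) → 5
Total: 7 + 8 + 5 = 20

20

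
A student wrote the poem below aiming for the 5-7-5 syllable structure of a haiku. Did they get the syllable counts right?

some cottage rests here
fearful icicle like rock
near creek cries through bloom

Yes

Line 1: some (1), cottage (2), rests (1), here (1) → 5 ✓
Line 2: fearful (2), icicle (3), like (1), rock (1) → 7 ✓
Line 3: near (1), creek (1), cries (1), through (1), bloom (1) → 5 ✓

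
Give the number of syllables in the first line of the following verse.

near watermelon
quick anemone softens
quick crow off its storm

5

The first line: near (1), watermelon (4) → 5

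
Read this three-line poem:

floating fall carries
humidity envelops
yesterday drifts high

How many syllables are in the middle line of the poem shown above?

7

The middle line: "humidity envelops": 4+3 = 7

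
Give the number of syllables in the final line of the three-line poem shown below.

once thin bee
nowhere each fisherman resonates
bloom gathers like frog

5

The final line: "bloom gathers like frog": 1+2+1+1 = 5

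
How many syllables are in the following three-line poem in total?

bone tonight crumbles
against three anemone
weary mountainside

17

Line 1: bone(1) + tonight(2) + crumbles(2) = 5
Line 2: against(2) + three(1) + anemone(4) = 7
Line 3: weary(2) + mountainside(3) = 5
Total: 5 + 7 + 5 = 17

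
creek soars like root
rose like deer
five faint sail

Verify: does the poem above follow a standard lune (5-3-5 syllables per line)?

No

Line 1: creek(1) + soars(1) + like(1) + root(1) = 4 (expected 5)
Line 2: rose(1) + like(1) + deer(1) = 3 ✓
Line 3: five(1) + faint(1) + sail(1) = 3 (expected 5)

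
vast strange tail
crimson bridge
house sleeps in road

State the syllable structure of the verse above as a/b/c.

3/3/4

Line 1: "vast strange tail": 1+1+1 = 3
Line 2: "crimson bridge": 2+1 = 3
Line 3: "house sleeps in road": 1+1+1+1 = 4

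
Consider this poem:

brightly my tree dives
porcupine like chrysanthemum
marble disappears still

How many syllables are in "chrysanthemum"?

4

"chrysanthemum" has 4 syllables.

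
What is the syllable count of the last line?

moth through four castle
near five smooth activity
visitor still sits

The last line: "visitor still sits": 3+1+1 = 5

5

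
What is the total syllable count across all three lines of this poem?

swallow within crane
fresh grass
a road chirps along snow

Line 1: swallow (2), within (2), crane (1) → 5
Line 2: fresh (1), grass (1) → 2
Line 3: a (1), road (1), chirps (1), along (2), snow (1) → 6
Total: 5 + 2 + 6 = 13

13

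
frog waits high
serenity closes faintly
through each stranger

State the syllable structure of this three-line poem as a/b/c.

Line 1: frog(1) + waits(1) + high(1) = 3
Line 2: serenity(4) + closes(2) + faintly(2) = 8
Line 3: through(1) + each(1) + stranger(2) = 4

3/8/4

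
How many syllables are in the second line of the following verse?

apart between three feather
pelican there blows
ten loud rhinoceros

The second line: pelican (3), there (1), blows (1) → 5

5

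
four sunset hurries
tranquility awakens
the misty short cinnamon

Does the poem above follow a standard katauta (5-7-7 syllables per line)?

Yes

Line 1: four(1) + sunset(2) + hurries(2) = 5 ✓
Line 2: tranquility(4) + awakens(3) = 7 ✓
Line 3: the(1) + misty(2) + short(1) + cinnamon(3) = 7 ✓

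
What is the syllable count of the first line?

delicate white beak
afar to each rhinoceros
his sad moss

5

The first line: delicate (3), white (1), beak (1) → 5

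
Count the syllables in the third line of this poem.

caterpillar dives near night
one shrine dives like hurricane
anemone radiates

The third line: anemone(4) + radiates(3) = 7

7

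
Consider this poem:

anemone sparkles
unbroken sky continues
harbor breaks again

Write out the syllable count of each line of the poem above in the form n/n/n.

Line 1: anemone(4) + sparkles(2) = 6
Line 2: unbroken(3) + sky(1) + continues(3) = 7
Line 3: harbor(2) + breaks(1) + again(2) = 5

6/7/5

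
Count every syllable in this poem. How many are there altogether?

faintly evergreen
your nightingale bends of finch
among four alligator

19

Line 1: faintly (2), evergreen (3) → 5
Line 2: your (1), nightingale (3), bends (1), of (1), finch (1) → 7
Line 3: among (2), four (1), alligator (4) → 7
Total: 5 + 7 + 7 = 19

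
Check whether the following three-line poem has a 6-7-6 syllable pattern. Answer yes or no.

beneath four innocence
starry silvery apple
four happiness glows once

Yes

Line 1: beneath(2) + four(1) + innocence(3) = 6 ✓
Line 2: starry(2) + silvery(3) + apple(2) = 7 ✓
Line 3: four(1) + happiness(3) + glows(1) + once(1) = 6 ✓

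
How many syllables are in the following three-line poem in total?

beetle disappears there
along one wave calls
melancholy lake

16

Line 1: "beetle disappears there": 2+3+1 = 6
Line 2: "along one wave calls": 2+1+1+1 = 5
Line 3: "melancholy lake": 4+1 = 5
Total: 6 + 5 + 5 = 16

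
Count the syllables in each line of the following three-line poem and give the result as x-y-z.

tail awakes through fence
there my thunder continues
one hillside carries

Line 1: "tail awakes through fence": 1+2+1+1 = 5
Line 2: "there my thunder continues": 1+1+2+3 = 7
Line 3: "one hillside carries": 1+2+2 = 5

5-7-5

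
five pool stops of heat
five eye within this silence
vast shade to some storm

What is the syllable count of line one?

Line one: five (1), pool (1), stops (1), of (1), heat (1) → 5

5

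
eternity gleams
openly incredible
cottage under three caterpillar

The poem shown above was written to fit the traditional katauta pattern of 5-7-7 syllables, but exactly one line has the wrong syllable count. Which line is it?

Line 1: eternity(4) + gleams(1) = 5 ✓
Line 2: openly(3) + incredible(4) = 7 ✓
Line 3: cottage(2) + under(2) + three(1) + caterpillar(4) = 9 (expected 7)

Line 3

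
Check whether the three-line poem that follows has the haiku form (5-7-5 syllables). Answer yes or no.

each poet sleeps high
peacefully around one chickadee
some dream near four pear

Line 1: each (1), poet (2), sleeps (1), high (1) → 5 ✓
Line 2: peacefully (3), around (2), one (1), chickadee (3) → 9 (expected 7)
Line 3: some (1), dream (1), near (1), four (1), pear (1) → 5 ✓

No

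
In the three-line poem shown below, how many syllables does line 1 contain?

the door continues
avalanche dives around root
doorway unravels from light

5

Line 1: the(1) + door(1) + continues(3) = 5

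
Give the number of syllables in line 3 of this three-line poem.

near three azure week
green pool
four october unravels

7

Line 3: "four october unravels": 1+3+3 = 7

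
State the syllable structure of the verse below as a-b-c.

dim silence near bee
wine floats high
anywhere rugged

5-3-5

Line 1: dim(1) + silence(2) + near(1) + bee(1) = 5
Line 2: wine(1) + floats(1) + high(1) = 3
Line 3: anywhere(3) + rugged(2) = 5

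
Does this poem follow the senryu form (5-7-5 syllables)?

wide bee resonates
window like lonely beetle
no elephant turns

Line 1: wide(1) + bee(1) + resonates(3) = 5 ✓
Line 2: window(2) + like(1) + lonely(2) + beetle(2) = 7 ✓
Line 3: no(1) + elephant(3) + turns(1) = 5 ✓

Yes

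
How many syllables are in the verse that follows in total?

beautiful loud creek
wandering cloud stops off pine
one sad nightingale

17

Line 1: "beautiful loud creek": 3+1+1 = 5
Line 2: "wandering cloud stops off pine": 3+1+1+1+1 = 7
Line 3: "one sad nightingale": 1+1+3 = 5
Total: 5 + 7 + 5 = 17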